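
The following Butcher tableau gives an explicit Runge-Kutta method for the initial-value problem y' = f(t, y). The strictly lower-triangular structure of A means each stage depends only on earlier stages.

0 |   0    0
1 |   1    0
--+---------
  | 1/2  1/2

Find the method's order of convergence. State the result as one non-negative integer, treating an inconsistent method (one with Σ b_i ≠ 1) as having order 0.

b = (1/2, 1/2)
c = (0, 1)
Σ b_i: 1/2·1 + 1/2·1 = 1 ✓
b·c: 1/2·1 = 1/2 ✓; 2 stages ⇒ order 2.

2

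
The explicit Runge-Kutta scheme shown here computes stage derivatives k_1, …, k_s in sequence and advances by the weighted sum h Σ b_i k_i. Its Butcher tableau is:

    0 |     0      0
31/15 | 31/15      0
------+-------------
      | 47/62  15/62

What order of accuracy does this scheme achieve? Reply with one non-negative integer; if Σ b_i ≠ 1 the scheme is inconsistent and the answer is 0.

b = (47/62, 15/62)
c = (0, 31/15)
Σ b_i: 47/62·1 + 15/62·1 = 1 ✓
b·c: 15/62·31/15 = 1/2 ✓; 2 stages ⇒ order 2.

2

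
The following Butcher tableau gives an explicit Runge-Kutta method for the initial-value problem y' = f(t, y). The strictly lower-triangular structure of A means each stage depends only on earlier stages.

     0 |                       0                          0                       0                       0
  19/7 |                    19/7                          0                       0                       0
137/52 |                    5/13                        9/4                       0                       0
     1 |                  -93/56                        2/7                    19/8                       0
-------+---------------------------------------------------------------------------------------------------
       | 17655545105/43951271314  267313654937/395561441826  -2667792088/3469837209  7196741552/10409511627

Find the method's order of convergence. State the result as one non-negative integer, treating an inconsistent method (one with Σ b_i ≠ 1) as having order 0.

b = (17655545105/43951271314, 267313654937/395561441826, -2667792088/3469837209, 7196741552/10409511627)
c = (0, 19/7, 137/52, 1)
Ac = (0, 0, 171/28, 143355/20384)
Σ b_i: 17655545105/43951271314·1 + 267313654937/395561441826·1 + (-2667792088/3469837209)·1 + 7196741552/10409511627·1 = 1 ✓
b·c: 267313654937/395561441826·19/7 + (-2667792088/3469837209)·137/52 + 7196741552/10409511627·1 = 1/2 ✓
b·c²: 267313654937/395561441826·361/49 + (-2667792088/3469837209)·18769/2704 + 7196741552/10409511627·1 = 1/3 ✓
b·Ac: (-2667792088/3469837209)·171/28 + 7196741552/10409511627·143355/20384 = 1/6 ✓
b·c³: 267313654937/395561441826·6859/343 + (-2667792088/3469837209)·2571353/140608 + 7196741552/10409511627·1 = 365646697615/2526041488152 ≠ 1/4 ⇒ order 3.
b·(c∘Ac): (-2667792088/3469837209)·23427/1456 + 7196741552/10409511627·143355/20384 = -9598771298/1278361077 ≠ 1/8
b·Ac²: (-2667792088/3469837209)·3249/196 + 7196741552/10409511627·137935877/7419776 = 42966851281/398848656024 ≠ 1/12
b·A²c: 7196741552/10409511627·3249/224 = 1220875799/121748674 ≠ 1/24

3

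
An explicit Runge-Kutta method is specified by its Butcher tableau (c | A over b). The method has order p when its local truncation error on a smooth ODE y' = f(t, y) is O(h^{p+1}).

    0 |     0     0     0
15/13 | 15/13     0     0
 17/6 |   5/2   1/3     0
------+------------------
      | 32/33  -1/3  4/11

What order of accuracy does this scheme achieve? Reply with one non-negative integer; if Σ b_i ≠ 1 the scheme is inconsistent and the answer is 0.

b = (32/33, -1/3, 4/11)
c = (0, 15/13, 17/6)
Ac = (0, 0, 5/13)
Σ b_i: 32/33·1 + (-1/3)·1 + 4/11·1 = 1 ✓
b·c: (-1/3)·15/13 + 4/11·17/6 = 277/429 ≠ 1/2 ⇒ order 1.

1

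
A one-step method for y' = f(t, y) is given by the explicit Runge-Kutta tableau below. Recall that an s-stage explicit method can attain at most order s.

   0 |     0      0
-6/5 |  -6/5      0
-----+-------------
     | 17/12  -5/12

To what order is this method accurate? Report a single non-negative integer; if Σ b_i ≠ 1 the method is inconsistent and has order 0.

2

b = (17/12, -5/12)
c = (0, -6/5)
Σ b_i: 17/12·1 + (-5/12)·1 = 1 ✓
b·c: (-5/12)·(-6/5) = 1/2 ✓; 2 stages ⇒ order 2.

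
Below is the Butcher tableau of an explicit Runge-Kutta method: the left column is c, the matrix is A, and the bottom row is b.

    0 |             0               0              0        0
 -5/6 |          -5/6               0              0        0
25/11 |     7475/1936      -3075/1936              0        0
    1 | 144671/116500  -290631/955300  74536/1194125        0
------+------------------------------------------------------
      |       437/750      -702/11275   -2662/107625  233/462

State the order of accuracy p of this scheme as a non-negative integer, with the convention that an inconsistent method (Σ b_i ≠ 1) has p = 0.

4

b = (437/750, -702/11275, -2662/107625, 233/462)
c = (0, -5/6, 25/11, 1)
Ac = (0, 0, 5125/3872, 737/1864)
Σ b_i: 437/750·1 + (-702/11275)·1 + (-2662/107625)·1 + 233/462·1 = 1 ✓
b·c: (-702/11275)·(-5/6) + (-2662/107625)·25/11 + 233/462·1 = 1/2 ✓
b·c²: (-702/11275)·25/36 + (-2662/107625)·625/121 + 233/462·1 = 1/3 ✓
b·Ac: (-2662/107625)·5125/3872 + 233/462·737/1864 = 1/6 ✓
b·c³: (-702/11275)·(-125/216) + (-2662/107625)·15625/1331 + 233/462·1 = 1/4 ✓
b·(c∘Ac): (-2662/107625)·128125/42592 + 233/462·737/1864 = 1/8 ✓
b·Ac²: (-2662/107625)·(-25625/23232) + 233/462·1243/11184 = 1/12 ✓
b·A²c: 233/462·77/932 = 1/24 ✓; 4 stages ⇒ order 4.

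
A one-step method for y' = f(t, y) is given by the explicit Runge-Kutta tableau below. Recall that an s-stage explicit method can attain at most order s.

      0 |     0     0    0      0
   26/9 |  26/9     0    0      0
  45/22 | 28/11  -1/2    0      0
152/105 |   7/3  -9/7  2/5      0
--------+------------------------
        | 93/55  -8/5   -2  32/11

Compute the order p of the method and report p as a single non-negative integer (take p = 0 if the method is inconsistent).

1

b = (93/55, -8/5, -2, 32/11)
c = (0, 26/9, 45/22, 152/105)
Ac = (0, 0, -13/9, -223/77)
Σ b_i: 93/55·1 + (-8/5)·1 + (-2)·1 + 32/11·1 = 1 ✓
b·c: (-8/5)·26/9 + (-2)·45/22 + 32/11·152/105 = -15599/3465 ≠ 1/2 ⇒ order 1.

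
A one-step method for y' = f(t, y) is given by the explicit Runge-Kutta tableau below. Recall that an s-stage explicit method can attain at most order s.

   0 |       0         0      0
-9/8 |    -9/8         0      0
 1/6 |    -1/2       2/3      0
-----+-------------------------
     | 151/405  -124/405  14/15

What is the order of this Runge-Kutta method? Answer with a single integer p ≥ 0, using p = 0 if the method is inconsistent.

2

b = (151/405, -124/405, 14/15)
c = (0, -9/8, 1/6)
Ac = (0, 0, -3/4)
Σ b_i: 151/405·1 + (-124/405)·1 + 14/15·1 = 1 ✓
b·c: (-124/405)·(-9/8) + 14/15·1/6 = 1/2 ✓
b·c²: (-124/405)·81/64 + 14/15·1/36 = -781/2160 ≠ 1/3 ⇒ order 2.
b·Ac: 14/15·(-3/4) = -7/10 ≠ 1/6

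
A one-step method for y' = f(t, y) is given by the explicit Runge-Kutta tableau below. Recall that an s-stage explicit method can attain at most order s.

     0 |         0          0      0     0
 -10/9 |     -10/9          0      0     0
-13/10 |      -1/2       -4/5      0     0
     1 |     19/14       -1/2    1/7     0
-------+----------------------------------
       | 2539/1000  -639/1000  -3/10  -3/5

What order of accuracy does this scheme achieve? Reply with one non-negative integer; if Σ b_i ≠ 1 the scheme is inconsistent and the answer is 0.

b = (2539/1000, -639/1000, -3/10, -3/5)
c = (0, -10/9, -13/10, 1)
Ac = (0, 0, 8/9, 233/630)
Σ b_i: 2539/1000·1 + (-639/1000)·1 + (-3/10)·1 + (-3/5)·1 = 1 ✓
b·c: (-639/1000)·(-10/9) + (-3/10)·(-13/10) + (-3/5)·1 = 1/2 ✓
b·c²: (-639/1000)·100/81 + (-3/10)·169/100 + (-3/5)·1 = -17063/9000 ≠ 1/3 ⇒ order 2.
b·Ac: (-3/10)·8/9 + (-3/5)·233/630 = -171/350 ≠ 1/6

2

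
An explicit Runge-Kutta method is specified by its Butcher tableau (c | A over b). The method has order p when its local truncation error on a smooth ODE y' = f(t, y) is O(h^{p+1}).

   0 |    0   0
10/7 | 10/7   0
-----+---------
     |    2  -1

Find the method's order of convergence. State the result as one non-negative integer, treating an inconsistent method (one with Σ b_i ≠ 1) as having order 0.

1

b = (2, -1)
c = (0, 10/7)
Σ b_i: 2·1 + (-1)·1 = 1 ✓
b·c: (-1)·10/7 = -10/7 ≠ 1/2 ⇒ order 1.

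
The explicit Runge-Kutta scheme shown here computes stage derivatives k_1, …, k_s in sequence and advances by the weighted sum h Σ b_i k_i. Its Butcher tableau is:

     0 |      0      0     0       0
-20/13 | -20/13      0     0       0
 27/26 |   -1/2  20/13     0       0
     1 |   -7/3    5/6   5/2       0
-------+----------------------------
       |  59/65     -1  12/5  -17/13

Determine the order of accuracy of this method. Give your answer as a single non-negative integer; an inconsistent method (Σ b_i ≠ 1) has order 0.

1

b = (59/65, -1, 12/5, -17/13)
c = (0, -20/13, 27/26, 1)
Ac = (0, 0, -400/169, 205/156)
Σ b_i: 59/65·1 + (-1)·1 + 12/5·1 + (-17/13)·1 = 1 ✓
b·c: (-1)·(-20/13) + 12/5·27/26 + (-17/13)·1 = 177/65 ≠ 1/2 ⇒ order 1.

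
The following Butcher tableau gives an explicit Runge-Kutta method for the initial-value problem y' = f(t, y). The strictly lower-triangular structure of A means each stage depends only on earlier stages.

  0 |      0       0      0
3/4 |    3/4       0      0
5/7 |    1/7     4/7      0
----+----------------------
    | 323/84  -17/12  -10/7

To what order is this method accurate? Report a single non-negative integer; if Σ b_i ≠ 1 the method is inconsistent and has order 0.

b = (323/84, -17/12, -10/7)
c = (0, 3/4, 5/7)
Ac = (0, 0, 3/7)
Σ b_i: 323/84·1 + (-17/12)·1 + (-10/7)·1 = 1 ✓
b·c: (-17/12)·3/4 + (-10/7)·5/7 = -1633/784 ≠ 1/2 ⇒ order 1.

1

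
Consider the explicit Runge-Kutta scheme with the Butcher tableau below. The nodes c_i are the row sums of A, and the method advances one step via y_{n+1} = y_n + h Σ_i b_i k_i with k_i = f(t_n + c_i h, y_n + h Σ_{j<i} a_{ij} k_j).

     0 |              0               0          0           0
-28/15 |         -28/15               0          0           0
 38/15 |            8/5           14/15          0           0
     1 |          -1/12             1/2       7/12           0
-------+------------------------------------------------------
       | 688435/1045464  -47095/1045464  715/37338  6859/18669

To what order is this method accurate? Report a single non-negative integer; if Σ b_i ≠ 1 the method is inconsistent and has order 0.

b = (688435/1045464, -47095/1045464, 715/37338, 6859/18669)
c = (0, -28/15, 38/15, 1)
Ac = (0, 0, -392/225, 49/90)
Σ b_i: 688435/1045464·1 + (-47095/1045464)·1 + 715/37338·1 + 6859/18669·1 = 1 ✓
b·c: (-47095/1045464)·(-28/15) + 715/37338·38/15 + 6859/18669·1 = 1/2 ✓
b·c²: (-47095/1045464)·784/225 + 715/37338·1444/225 + 6859/18669·1 = 1/3 ✓
b·Ac: 715/37338·(-392/225) + 6859/18669·49/90 = 1/6 ✓
b·c³: (-47095/1045464)·(-21952/3375) + 715/37338·54872/3375 + 6859/18669·1 = 4081807/4200525 ≠ 1/4 ⇒ order 3.
b·(c∘Ac): 715/37338·(-14896/3375) + 6859/18669·49/90 = 59413/514350 ≠ 1/8
b·Ac²: 715/37338·10976/3375 + 6859/18669·3703/675 = 1246841/600075 ≠ 1/12
b·A²c: 6859/18669·(-686/675) = -96026/257175 ≠ 1/24

3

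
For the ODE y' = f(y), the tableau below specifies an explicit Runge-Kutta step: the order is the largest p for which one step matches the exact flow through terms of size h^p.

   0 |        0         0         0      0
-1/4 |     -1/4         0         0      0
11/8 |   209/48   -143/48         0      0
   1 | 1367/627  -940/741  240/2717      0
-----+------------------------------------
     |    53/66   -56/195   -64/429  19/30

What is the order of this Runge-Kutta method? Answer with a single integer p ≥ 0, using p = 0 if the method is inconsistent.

4

b = (53/66, -56/195, -64/429, 19/30)
c = (0, -1/4, 11/8, 1)
Ac = (0, 0, 143/192, 25/57)
Σ b_i: 53/66·1 + (-56/195)·1 + (-64/429)·1 + 19/30·1 = 1 ✓
b·c: (-56/195)·(-1/4) + (-64/429)·11/8 + 19/30·1 = 1/2 ✓
b·c²: (-56/195)·1/16 + (-64/429)·121/64 + 19/30·1 = 1/3 ✓
b·Ac: (-64/429)·143/192 + 19/30·25/57 = 1/6 ✓
b·c³: (-56/195)·(-1/64) + (-64/429)·1331/512 + 19/30·1 = 1/4 ✓
b·(c∘Ac): (-64/429)·1573/1536 + 19/30·25/57 = 1/8 ✓
b·Ac²: (-64/429)·(-143/768) + 19/30·5/57 = 1/12 ✓
b·A²c: 19/30·5/76 = 1/24 ✓; 4 stages ⇒ order 4.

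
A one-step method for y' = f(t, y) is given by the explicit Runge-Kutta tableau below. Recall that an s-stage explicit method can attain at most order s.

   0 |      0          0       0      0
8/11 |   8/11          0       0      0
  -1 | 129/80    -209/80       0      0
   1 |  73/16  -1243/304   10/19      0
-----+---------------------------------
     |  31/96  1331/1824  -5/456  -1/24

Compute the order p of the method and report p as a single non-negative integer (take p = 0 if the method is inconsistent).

b = (31/96, 1331/1824, -5/456, -1/24)
c = (0, 8/11, -1, 1)
Ac = (0, 0, -19/10, -7/2)
Σ b_i: 31/96·1 + 1331/1824·1 + (-5/456)·1 + (-1/24)·1 = 1 ✓
b·c: 1331/1824·8/11 + (-5/456)·(-1) + (-1/24)·1 = 1/2 ✓
b·c²: 1331/1824·64/121 + (-5/456)·1 + (-1/24)·1 = 1/3 ✓
b·Ac: (-5/456)·(-19/10) + (-1/24)·(-7/2) = 1/6 ✓
b·c³: 1331/1824·512/1331 + (-5/456)·(-1) + (-1/24)·1 = 1/4 ✓
b·(c∘Ac): (-5/456)·19/10 + (-1/24)·(-7/2) = 1/8 ✓
b·Ac²: (-5/456)·(-76/55) + (-1/24)·(-18/11) = 1/12 ✓
b·A²c: (-1/24)·(-1) = 1/24 ✓; 4 stages ⇒ order 4.

4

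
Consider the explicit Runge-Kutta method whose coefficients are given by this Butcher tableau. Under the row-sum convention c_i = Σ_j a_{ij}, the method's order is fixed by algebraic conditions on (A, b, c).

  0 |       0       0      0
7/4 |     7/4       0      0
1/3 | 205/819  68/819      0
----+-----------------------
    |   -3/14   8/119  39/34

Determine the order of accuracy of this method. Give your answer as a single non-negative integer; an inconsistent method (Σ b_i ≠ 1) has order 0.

3

b = (-3/14, 8/119, 39/34)
c = (0, 7/4, 1/3)
Ac = (0, 0, 17/117)
Σ b_i: (-3/14)·1 + 8/119·1 + 39/34·1 = 1 ✓
b·c: 8/119·7/4 + 39/34·1/3 = 1/2 ✓
b·c²: 8/119·49/16 + 39/34·1/9 = 1/3 ✓
b·Ac: 39/34·17/117 = 1/6 ✓; 3 stages ⇒ order 3.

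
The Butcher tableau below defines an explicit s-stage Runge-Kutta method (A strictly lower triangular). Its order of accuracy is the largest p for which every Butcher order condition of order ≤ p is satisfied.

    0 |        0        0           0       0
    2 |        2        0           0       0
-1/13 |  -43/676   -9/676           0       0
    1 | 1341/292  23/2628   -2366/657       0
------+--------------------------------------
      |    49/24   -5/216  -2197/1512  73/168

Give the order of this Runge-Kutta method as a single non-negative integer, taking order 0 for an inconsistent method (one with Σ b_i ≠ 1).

4

b = (49/24, -5/216, -2197/1512, 73/168)
c = (0, 2, -1/13, 1)
Ac = (0, 0, -9/338, 43/146)
Σ b_i: 49/24·1 + (-5/216)·1 + (-2197/1512)·1 + 73/168·1 = 1 ✓
b·c: (-5/216)·2 + (-2197/1512)·(-1/13) + 73/168·1 = 1/2 ✓
b·c²: (-5/216)·4 + (-2197/1512)·1/169 + 73/168·1 = 1/3 ✓
b·Ac: (-2197/1512)·(-9/338) + 73/168·43/146 = 1/6 ✓
b·c³: (-5/216)·8 + (-2197/1512)·(-1/2197) + 73/168·1 = 1/4 ✓
b·(c∘Ac): (-2197/1512)·9/4394 + 73/168·43/146 = 1/8 ✓
b·Ac²: (-2197/1512)·(-9/169) + 73/168·1/73 = 1/12 ✓
b·A²c: 73/168·7/73 = 1/24 ✓; 4 stages ⇒ order 4.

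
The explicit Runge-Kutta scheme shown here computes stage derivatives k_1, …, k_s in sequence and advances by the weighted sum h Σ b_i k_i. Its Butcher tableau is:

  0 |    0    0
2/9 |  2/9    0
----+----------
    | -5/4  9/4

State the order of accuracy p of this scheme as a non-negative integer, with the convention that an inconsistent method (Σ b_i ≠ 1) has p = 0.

b = (-5/4, 9/4)
c = (0, 2/9)
Σ b_i: (-5/4)·1 + 9/4·1 = 1 ✓
b·c: 9/4·2/9 = 1/2 ✓; 2 stages ⇒ order 2.

2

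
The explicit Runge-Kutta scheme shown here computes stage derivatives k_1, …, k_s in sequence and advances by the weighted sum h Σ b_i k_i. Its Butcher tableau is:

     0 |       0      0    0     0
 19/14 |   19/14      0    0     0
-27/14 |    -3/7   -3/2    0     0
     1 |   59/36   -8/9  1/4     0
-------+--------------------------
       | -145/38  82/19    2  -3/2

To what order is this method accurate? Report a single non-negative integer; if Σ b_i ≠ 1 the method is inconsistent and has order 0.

b = (-145/38, 82/19, 2, -3/2)
c = (0, 19/14, -27/14, 1)
Ac = (0, 0, -57/28, -851/504)
Σ b_i: (-145/38)·1 + 82/19·1 + 2·1 + (-3/2)·1 = 1 ✓
b·c: 82/19·19/14 + 2·(-27/14) + (-3/2)·1 = 1/2 ✓
b·c²: 82/19·361/196 + 2·729/196 + (-3/2)·1 = 1361/98 ≠ 1/3 ⇒ order 2.
b·Ac: 2·(-57/28) + (-3/2)·(-851/504) = -517/336 ≠ 1/6

2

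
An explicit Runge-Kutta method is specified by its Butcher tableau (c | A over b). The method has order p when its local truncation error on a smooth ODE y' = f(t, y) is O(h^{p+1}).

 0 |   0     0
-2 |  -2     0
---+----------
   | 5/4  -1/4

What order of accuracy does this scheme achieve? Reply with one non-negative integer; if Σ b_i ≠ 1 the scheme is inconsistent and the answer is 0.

b = (5/4, -1/4)
c = (0, -2)
Σ b_i: 5/4·1 + (-1/4)·1 = 1 ✓
b·c: (-1/4)·(-2) = 1/2 ✓; 2 stages ⇒ order 2.

2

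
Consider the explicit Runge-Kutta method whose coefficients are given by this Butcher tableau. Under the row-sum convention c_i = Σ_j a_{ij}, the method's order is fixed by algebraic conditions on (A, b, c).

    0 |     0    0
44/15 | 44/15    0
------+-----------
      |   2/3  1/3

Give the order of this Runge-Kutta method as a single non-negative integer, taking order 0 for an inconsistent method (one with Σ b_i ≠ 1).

1

b = (2/3, 1/3)
c = (0, 44/15)
Σ b_i: 2/3·1 + 1/3·1 = 1 ✓
b·c: 1/3·44/15 = 44/45 ≠ 1/2 ⇒ order 1.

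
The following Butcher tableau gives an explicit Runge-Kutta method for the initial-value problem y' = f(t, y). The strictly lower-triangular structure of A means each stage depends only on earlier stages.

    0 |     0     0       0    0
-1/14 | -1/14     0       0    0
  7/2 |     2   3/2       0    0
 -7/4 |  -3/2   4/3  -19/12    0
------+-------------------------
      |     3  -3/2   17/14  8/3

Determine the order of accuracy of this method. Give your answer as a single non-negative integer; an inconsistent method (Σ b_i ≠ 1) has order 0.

b = (3, -3/2, 17/14, 8/3)
c = (0, -1/14, 7/2, -7/4)
Ac = (0, 0, -3/28, -947/168)
Σ b_i: 3·1 + (-3/2)·1 + 17/14·1 + 8/3·1 = 113/21 ≠ 1 ⇒ order 0.

0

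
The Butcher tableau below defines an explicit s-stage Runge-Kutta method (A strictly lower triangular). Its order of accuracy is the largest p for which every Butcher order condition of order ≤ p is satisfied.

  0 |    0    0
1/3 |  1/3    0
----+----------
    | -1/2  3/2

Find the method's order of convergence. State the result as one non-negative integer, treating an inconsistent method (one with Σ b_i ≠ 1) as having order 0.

2

b = (-1/2, 3/2)
c = (0, 1/3)
Σ b_i: (-1/2)·1 + 3/2·1 = 1 ✓
b·c: 3/2·1/3 = 1/2 ✓; 2 stages ⇒ order 2.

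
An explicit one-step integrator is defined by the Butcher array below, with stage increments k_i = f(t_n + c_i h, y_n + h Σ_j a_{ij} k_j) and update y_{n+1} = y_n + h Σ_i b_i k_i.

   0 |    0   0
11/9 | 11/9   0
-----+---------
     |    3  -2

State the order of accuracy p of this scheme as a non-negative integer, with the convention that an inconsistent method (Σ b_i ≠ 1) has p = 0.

b = (3, -2)
c = (0, 11/9)
Σ b_i: 3·1 + (-2)·1 = 1 ✓
b·c: (-2)·11/9 = -22/9 ≠ 1/2 ⇒ order 1.

1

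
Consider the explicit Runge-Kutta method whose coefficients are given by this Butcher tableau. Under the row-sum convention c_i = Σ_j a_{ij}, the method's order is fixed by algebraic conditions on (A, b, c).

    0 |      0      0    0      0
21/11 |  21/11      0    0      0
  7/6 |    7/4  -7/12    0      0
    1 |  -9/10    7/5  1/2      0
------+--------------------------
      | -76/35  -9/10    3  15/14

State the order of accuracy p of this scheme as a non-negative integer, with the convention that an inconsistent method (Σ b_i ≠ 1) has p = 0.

b = (-76/35, -9/10, 3, 15/14)
c = (0, 21/11, 7/6, 1)
Ac = (0, 0, -49/44, 2149/660)
Σ b_i: (-76/35)·1 + (-9/10)·1 + 3·1 + 15/14·1 = 1 ✓
b·c: (-9/10)·21/11 + 3·7/6 + 15/14·1 = 2197/770 ≠ 1/2 ⇒ order 1.

1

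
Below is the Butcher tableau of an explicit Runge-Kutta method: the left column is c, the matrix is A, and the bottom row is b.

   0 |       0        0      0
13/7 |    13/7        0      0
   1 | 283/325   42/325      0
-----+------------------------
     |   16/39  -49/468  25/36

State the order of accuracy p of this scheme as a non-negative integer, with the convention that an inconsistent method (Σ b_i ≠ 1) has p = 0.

b = (16/39, -49/468, 25/36)
c = (0, 13/7, 1)
Ac = (0, 0, 6/25)
Σ b_i: 16/39·1 + (-49/468)·1 + 25/36·1 = 1 ✓
b·c: (-49/468)·13/7 + 25/36·1 = 1/2 ✓
b·c²: (-49/468)·169/49 + 25/36·1 = 1/3 ✓
b·Ac: 25/36·6/25 = 1/6 ✓; 3 stages ⇒ order 3.

3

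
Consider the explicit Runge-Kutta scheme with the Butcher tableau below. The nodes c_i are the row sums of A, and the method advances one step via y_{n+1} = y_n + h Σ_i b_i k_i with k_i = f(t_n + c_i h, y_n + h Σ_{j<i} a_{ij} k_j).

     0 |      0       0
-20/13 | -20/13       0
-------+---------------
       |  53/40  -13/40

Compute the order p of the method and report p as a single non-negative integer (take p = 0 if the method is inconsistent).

b = (53/40, -13/40)
c = (0, -20/13)
Σ b_i: 53/40·1 + (-13/40)·1 = 1 ✓
b·c: (-13/40)·(-20/13) = 1/2 ✓; 2 stages ⇒ order 2.

2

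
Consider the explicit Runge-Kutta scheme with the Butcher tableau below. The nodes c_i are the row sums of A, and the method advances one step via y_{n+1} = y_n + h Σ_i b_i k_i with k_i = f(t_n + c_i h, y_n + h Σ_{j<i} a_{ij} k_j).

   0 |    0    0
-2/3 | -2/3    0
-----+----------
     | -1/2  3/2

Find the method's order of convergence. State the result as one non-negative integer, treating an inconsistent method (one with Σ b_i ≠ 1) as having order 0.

b = (-1/2, 3/2)
c = (0, -2/3)
Σ b_i: (-1/2)·1 + 3/2·1 = 1 ✓
b·c: 3/2·(-2/3) = -1 ≠ 1/2 ⇒ order 1.

1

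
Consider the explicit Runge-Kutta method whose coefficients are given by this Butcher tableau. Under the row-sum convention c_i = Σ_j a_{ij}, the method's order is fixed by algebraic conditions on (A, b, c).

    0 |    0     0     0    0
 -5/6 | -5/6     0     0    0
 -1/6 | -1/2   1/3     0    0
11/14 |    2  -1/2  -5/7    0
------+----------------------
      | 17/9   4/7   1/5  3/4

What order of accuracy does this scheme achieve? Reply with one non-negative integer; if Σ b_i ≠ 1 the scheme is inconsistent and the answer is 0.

0

b = (17/9, 4/7, 1/5, 3/4)
c = (0, -5/6, -1/6, 11/14)
Ac = (0, 0, -5/18, 15/28)
Σ b_i: 17/9·1 + 4/7·1 + 1/5·1 + 3/4·1 = 4297/1260 ≠ 1 ⇒ order 0.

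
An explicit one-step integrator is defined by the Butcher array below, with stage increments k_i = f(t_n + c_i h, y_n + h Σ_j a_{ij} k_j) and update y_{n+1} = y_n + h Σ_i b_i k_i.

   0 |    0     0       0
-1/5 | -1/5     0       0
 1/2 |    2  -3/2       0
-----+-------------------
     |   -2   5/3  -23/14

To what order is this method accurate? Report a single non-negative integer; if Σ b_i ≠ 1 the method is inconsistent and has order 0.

0

b = (-2, 5/3, -23/14)
c = (0, -1/5, 1/2)
Ac = (0, 0, 3/10)
Σ b_i: (-2)·1 + 5/3·1 + (-23/14)·1 = -83/42 ≠ 1 ⇒ order 0.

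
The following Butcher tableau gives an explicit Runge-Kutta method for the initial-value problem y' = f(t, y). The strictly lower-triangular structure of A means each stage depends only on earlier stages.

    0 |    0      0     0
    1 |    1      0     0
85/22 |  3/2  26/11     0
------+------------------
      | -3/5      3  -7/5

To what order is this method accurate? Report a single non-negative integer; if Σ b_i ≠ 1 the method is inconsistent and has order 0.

1

b = (-3/5, 3, -7/5)
c = (0, 1, 85/22)
Ac = (0, 0, 26/11)
Σ b_i: (-3/5)·1 + 3·1 + (-7/5)·1 = 1 ✓
b·c: 3·1 + (-7/5)·85/22 = -53/22 ≠ 1/2 ⇒ order 1.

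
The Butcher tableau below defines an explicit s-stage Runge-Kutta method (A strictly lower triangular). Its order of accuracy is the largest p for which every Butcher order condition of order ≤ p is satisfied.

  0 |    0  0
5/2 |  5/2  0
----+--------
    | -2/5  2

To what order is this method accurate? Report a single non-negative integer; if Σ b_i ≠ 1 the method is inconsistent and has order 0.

b = (-2/5, 2)
c = (0, 5/2)
Σ b_i: (-2/5)·1 + 2·1 = 8/5 ≠ 1 ⇒ order 0.

0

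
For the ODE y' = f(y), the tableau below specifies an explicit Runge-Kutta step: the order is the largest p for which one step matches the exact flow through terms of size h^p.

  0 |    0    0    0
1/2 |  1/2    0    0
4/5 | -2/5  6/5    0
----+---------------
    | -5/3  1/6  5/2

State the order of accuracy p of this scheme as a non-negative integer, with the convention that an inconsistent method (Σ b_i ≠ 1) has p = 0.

b = (-5/3, 1/6, 5/2)
c = (0, 1/2, 4/5)
Ac = (0, 0, 3/5)
Σ b_i: (-5/3)·1 + 1/6·1 + 5/2·1 = 1 ✓
b·c: 1/6·1/2 + 5/2·4/5 = 25/12 ≠ 1/2 ⇒ order 1.

1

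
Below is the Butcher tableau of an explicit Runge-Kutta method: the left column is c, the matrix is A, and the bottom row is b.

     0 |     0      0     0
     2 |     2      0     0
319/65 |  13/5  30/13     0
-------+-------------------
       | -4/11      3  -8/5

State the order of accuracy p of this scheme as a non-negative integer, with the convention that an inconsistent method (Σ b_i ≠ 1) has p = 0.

b = (-4/11, 3, -8/5)
c = (0, 2, 319/65)
Ac = (0, 0, 60/13)
Σ b_i: (-4/11)·1 + 3·1 + (-8/5)·1 = 57/55 ≠ 1 ⇒ order 0.

0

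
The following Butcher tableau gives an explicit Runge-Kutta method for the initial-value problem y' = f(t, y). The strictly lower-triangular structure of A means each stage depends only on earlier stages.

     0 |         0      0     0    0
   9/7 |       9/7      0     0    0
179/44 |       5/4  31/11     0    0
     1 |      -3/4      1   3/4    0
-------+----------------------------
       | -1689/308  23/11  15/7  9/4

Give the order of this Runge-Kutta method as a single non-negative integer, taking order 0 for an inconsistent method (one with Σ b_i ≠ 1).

b = (-1689/308, 23/11, 15/7, 9/4)
c = (0, 9/7, 179/44, 1)
Ac = (0, 0, 279/77, 5343/1232)
Σ b_i: (-1689/308)·1 + 23/11·1 + 15/7·1 + 9/4·1 = 1 ✓
b·c: 23/11·9/7 + 15/7·179/44 + 9/4·1 = 2103/154 ≠ 1/2 ⇒ order 1.

1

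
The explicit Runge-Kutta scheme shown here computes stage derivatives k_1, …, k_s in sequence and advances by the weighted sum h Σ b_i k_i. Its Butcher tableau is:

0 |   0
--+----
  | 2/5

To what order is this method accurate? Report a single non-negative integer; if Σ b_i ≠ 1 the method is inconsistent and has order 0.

0

b = (2/5)
c = (0)
Σ b_i: 2/5·1 = 2/5 ≠ 1 ⇒ order 0.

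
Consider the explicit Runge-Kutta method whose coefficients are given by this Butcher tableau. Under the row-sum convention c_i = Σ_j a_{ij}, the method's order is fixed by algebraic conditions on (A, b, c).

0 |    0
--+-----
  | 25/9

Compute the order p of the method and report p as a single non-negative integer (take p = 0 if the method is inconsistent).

0

b = (25/9)
c = (0)
Σ b_i: 25/9·1 = 25/9 ≠ 1 ⇒ order 0.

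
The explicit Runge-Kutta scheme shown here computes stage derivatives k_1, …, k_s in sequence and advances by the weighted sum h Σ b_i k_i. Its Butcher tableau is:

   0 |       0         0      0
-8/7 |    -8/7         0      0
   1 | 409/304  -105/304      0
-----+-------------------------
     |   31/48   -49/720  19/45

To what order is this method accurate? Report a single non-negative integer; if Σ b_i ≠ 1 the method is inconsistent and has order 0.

b = (31/48, -49/720, 19/45)
c = (0, -8/7, 1)
Ac = (0, 0, 15/38)
Σ b_i: 31/48·1 + (-49/720)·1 + 19/45·1 = 1 ✓
b·c: (-49/720)·(-8/7) + 19/45·1 = 1/2 ✓
b·c²: (-49/720)·64/49 + 19/45·1 = 1/3 ✓
b·Ac: 19/45·15/38 = 1/6 ✓; 3 stages ⇒ order 3.

3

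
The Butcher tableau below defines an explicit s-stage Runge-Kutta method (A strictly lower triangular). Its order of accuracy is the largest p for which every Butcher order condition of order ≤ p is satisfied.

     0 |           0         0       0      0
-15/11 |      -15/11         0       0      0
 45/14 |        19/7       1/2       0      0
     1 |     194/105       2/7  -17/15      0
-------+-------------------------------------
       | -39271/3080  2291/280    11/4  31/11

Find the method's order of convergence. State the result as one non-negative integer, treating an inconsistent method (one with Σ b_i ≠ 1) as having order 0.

b = (-39271/3080, 2291/280, 11/4, 31/11)
c = (0, -15/11, 45/14, 1)
Ac = (0, 0, -15/22, -621/154)
Σ b_i: (-39271/3080)·1 + 2291/280·1 + 11/4·1 + 31/11·1 = 1 ✓
b·c: 2291/280·(-15/11) + 11/4·45/14 + 31/11·1 = 1/2 ✓
b·c²: 2291/280·225/121 + 11/4·2025/196 + 31/11·1 = 4405949/94864 ≠ 1/3 ⇒ order 2.
b·Ac: 11/4·(-15/22) + 31/11·(-621/154) = -89709/6776 ≠ 1/6

2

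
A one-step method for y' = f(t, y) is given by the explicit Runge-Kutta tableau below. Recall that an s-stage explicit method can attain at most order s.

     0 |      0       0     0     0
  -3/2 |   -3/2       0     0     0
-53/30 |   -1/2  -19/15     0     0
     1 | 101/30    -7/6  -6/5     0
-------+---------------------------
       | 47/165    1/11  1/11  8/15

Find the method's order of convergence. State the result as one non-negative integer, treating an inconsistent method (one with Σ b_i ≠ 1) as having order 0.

b = (47/165, 1/11, 1/11, 8/15)
c = (0, -3/2, -53/30, 1)
Ac = (0, 0, 19/10, 387/100)
Σ b_i: 47/165·1 + 1/11·1 + 1/11·1 + 8/15·1 = 1 ✓
b·c: 1/11·(-3/2) + 1/11·(-53/30) + 8/15·1 = 13/55 ≠ 1/2 ⇒ order 1.

1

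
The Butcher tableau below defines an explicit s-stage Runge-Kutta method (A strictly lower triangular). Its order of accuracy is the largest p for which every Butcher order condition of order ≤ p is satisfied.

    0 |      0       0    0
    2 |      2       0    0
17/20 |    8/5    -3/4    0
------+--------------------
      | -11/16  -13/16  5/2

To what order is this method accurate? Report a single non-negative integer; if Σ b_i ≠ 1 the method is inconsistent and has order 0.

b = (-11/16, -13/16, 5/2)
c = (0, 2, 17/20)
Ac = (0, 0, -3/2)
Σ b_i: (-11/16)·1 + (-13/16)·1 + 5/2·1 = 1 ✓
b·c: (-13/16)·2 + 5/2·17/20 = 1/2 ✓
b·c²: (-13/16)·4 + 5/2·289/400 = -231/160 ≠ 1/3 ⇒ order 2.
b·Ac: 5/2·(-3/2) = -15/4 ≠ 1/6

2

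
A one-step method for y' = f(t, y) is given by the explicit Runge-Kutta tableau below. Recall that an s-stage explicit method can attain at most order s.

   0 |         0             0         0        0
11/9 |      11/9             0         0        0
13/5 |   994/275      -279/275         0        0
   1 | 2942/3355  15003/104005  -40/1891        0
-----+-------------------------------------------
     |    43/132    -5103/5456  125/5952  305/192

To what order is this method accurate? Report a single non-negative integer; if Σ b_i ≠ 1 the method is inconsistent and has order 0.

4

b = (43/132, -5103/5456, 125/5952, 305/192)
c = (0, 11/9, 13/5, 1)
Ac = (0, 0, -31/25, 37/305)
Σ b_i: 43/132·1 + (-5103/5456)·1 + 125/5952·1 + 305/192·1 = 1 ✓
b·c: (-5103/5456)·11/9 + 125/5952·13/5 + 305/192·1 = 1/2 ✓
b·c²: (-5103/5456)·121/81 + 125/5952·169/25 + 305/192·1 = 1/3 ✓
b·Ac: 125/5952·(-31/25) + 305/192·37/305 = 1/6 ✓
b·c³: (-5103/5456)·1331/729 + 125/5952·2197/125 + 305/192·1 = 1/4 ✓
b·(c∘Ac): 125/5952·(-403/125) + 305/192·37/305 = 1/8 ✓
b·Ac²: 125/5952·(-341/225) + 305/192·199/2745 = 1/12 ✓
b·A²c: 305/192·8/305 = 1/24 ✓; 4 stages ⇒ order 4.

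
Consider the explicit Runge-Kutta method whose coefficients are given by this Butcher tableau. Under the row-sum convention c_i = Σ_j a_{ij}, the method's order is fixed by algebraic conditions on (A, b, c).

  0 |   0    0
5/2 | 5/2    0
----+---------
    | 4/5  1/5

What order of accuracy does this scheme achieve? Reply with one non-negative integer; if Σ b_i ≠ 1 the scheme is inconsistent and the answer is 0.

2

b = (4/5, 1/5)
c = (0, 5/2)
Σ b_i: 4/5·1 + 1/5·1 = 1 ✓
b·c: 1/5·5/2 = 1/2 ✓; 2 stages ⇒ order 2.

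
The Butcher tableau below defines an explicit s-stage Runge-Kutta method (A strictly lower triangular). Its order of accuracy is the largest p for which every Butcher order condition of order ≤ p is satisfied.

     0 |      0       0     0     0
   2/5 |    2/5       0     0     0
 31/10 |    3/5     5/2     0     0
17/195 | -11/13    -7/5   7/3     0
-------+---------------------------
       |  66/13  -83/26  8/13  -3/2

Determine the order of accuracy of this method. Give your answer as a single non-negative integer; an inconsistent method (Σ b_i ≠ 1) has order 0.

b = (66/13, -83/26, 8/13, -3/2)
c = (0, 2/5, 31/10, 17/195)
Ac = (0, 0, 1, 1001/150)
Σ b_i: 66/13·1 + (-83/26)·1 + 8/13·1 + (-3/2)·1 = 1 ✓
b·c: (-83/26)·2/5 + 8/13·31/10 + (-3/2)·17/195 = 1/2 ✓
b·c²: (-83/26)·4/25 + 8/13·961/100 + (-3/2)·289/38025 = 136679/25350 ≠ 1/3 ⇒ order 2.
b·Ac: 8/13·1 + (-3/2)·1001/150 = -12213/1300 ≠ 1/6

2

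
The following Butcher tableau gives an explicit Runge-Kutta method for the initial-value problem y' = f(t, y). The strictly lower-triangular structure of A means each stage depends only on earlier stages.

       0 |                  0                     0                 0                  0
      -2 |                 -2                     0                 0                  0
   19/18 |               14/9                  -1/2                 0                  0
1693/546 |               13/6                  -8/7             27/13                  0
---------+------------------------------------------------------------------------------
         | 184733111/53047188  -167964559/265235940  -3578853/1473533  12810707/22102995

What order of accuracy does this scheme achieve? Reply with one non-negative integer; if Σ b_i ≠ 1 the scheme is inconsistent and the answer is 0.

3

b = (184733111/53047188, -167964559/265235940, -3578853/1473533, 12810707/22102995)
c = (0, -2, 19/18, 1693/546)
Ac = (0, 0, 1, 815/182)
Σ b_i: 184733111/53047188·1 + (-167964559/265235940)·1 + (-3578853/1473533)·1 + 12810707/22102995·1 = 1 ✓
b·c: (-167964559/265235940)·(-2) + (-3578853/1473533)·19/18 + 12810707/22102995·1693/546 = 1/2 ✓
b·c²: (-167964559/265235940)·4 + (-3578853/1473533)·361/324 + 12810707/22102995·2866249/298116 = 1/3 ✓
b·Ac: (-3578853/1473533)·1 + 12810707/22102995·815/182 = 1/6 ✓
b·c³: (-167964559/265235940)·(-8) + (-3578853/1473533)·6859/5832 + 12810707/22102995·4852559557/162771336 = 27912897235/1432274076 ≠ 1/4 ⇒ order 3.
b·(c∘Ac): (-3578853/1473533)·19/18 + 12810707/22102995·1379795/99372 = 290912159/53047188 ≠ 1/8
b·Ac²: (-3578853/1473533)·(-2) + 12810707/22102995·(-2465/1092) = 188274355/53047188 ≠ 1/12
b·A²c: 12810707/22102995·27/13 = 8868951/7367665 ≠ 1/24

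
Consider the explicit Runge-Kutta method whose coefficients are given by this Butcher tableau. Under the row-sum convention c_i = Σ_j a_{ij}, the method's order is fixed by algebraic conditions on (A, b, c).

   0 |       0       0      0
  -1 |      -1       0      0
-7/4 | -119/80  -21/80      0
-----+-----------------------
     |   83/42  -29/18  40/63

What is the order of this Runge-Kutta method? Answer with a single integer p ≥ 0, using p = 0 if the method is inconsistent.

b = (83/42, -29/18, 40/63)
c = (0, -1, -7/4)
Ac = (0, 0, 21/80)
Σ b_i: 83/42·1 + (-29/18)·1 + 40/63·1 = 1 ✓
b·c: (-29/18)·(-1) + 40/63·(-7/4) = 1/2 ✓
b·c²: (-29/18)·1 + 40/63·49/16 = 1/3 ✓
b·Ac: 40/63·21/80 = 1/6 ✓; 3 stages ⇒ order 3.

3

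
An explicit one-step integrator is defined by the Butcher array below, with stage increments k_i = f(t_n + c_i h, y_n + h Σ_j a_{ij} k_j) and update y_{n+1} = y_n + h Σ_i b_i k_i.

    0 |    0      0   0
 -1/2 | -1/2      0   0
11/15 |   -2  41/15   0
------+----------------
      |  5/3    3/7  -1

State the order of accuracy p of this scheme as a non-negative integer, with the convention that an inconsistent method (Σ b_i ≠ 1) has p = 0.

0

b = (5/3, 3/7, -1)
c = (0, -1/2, 11/15)
Ac = (0, 0, -41/30)
Σ b_i: 5/3·1 + 3/7·1 + (-1)·1 = 23/21 ≠ 1 ⇒ order 0.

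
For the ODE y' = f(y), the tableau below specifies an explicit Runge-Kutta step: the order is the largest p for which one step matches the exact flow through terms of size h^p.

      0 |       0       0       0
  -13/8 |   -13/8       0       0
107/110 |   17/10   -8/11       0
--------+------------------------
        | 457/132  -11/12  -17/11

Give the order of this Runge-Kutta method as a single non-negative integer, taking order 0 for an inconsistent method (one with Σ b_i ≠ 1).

b = (457/132, -11/12, -17/11)
c = (0, -13/8, 107/110)
Ac = (0, 0, 13/11)
Σ b_i: 457/132·1 + (-11/12)·1 + (-17/11)·1 = 1 ✓
b·c: (-11/12)·(-13/8) + (-17/11)·107/110 = -797/58080 ≠ 1/2 ⇒ order 1.

1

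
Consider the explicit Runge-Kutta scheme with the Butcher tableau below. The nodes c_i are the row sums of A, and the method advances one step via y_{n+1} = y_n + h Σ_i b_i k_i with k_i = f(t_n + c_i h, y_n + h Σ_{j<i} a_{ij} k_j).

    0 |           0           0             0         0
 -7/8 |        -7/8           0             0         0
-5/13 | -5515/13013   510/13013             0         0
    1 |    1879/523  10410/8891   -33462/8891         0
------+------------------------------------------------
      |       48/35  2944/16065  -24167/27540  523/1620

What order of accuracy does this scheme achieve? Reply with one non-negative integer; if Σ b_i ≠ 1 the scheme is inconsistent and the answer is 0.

4

b = (48/35, 2944/16065, -24167/27540, 523/1620)
c = (0, -7/8, -5/13, 1)
Ac = (0, 0, -255/7436, 885/2092)
Σ b_i: 48/35·1 + 2944/16065·1 + (-24167/27540)·1 + 523/1620·1 = 1 ✓
b·c: 2944/16065·(-7/8) + (-24167/27540)·(-5/13) + 523/1620·1 = 1/2 ✓
b·c²: 2944/16065·49/64 + (-24167/27540)·25/169 + 523/1620·1 = 1/3 ✓
b·Ac: (-24167/27540)·(-255/7436) + 523/1620·885/2092 = 1/6 ✓
b·c³: 2944/16065·(-343/512) + (-24167/27540)·(-125/2197) + 523/1620·1 = 1/4 ✓
b·(c∘Ac): (-24167/27540)·1275/96668 + 523/1620·885/2092 = 1/8 ✓
b·Ac²: (-24167/27540)·1785/59488 + 523/1620·5685/16736 = 1/12 ✓
b·A²c: 523/1620·135/1046 = 1/24 ✓; 4 stages ⇒ order 4.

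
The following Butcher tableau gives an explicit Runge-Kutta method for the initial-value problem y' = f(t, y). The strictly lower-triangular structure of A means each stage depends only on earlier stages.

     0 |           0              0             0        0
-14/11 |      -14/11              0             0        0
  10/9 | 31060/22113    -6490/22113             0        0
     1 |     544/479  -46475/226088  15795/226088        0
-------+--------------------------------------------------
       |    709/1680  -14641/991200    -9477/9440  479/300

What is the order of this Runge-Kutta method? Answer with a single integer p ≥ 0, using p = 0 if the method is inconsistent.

4

b = (709/1680, -14641/991200, -9477/9440, 479/300)
c = (0, -14/11, 10/9, 1)
Ac = (0, 0, 1180/3159, 325/958)
Σ b_i: 709/1680·1 + (-14641/991200)·1 + (-9477/9440)·1 + 479/300·1 = 1 ✓
b·c: (-14641/991200)·(-14/11) + (-9477/9440)·10/9 + 479/300·1 = 1/2 ✓
b·c²: (-14641/991200)·196/121 + (-9477/9440)·100/81 + 479/300·1 = 1/3 ✓
b·Ac: (-9477/9440)·1180/3159 + 479/300·325/958 = 1/6 ✓
b·c³: (-14641/991200)·(-2744/1331) + (-9477/9440)·1000/729 + 479/300·1 = 1/4 ✓
b·(c∘Ac): (-9477/9440)·11800/28431 + 479/300·325/958 = 1/8 ✓
b·Ac²: (-9477/9440)·(-16520/34749) + 479/300·(-1300/5269) = 1/12 ✓
b·A²c: 479/300·25/958 = 1/24 ✓; 4 stages ⇒ order 4.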